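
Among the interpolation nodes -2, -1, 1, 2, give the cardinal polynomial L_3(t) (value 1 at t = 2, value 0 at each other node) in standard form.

L_3(t) = (t + 2)(t + 1)(t - 1) / [(4)·(3)·(1)]
       = (t^3 + 2t^2 - t - 2) / (12)

L_3(t) = (1/12)t^3 + (1/6)t^2 - (1/12)t - 1/6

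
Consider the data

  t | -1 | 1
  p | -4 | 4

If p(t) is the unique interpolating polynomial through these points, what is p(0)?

0

Evaluate each Lagrange basis at t = 0:
L_0(0) = (-1)/[(-2)] = 1/2
L_1(0) = (1)/[(2)] = 1/2
Sum: (-4)·(1/2) + 4·(1/2) = 0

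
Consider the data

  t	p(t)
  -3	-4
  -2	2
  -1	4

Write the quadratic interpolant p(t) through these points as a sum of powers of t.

p(t) = -2t^2 - 4t + 2

Newton's divided differences:
p[-3,-2] = (2 - (-4)) / (-2 - (-3)) = 6
p[-2,-1] = (4 - 2) / (-1 - (-2)) = 2
p[-3,-2,-1] = (2 - 6) / (-1 - (-3)) = -2
p(t) = -4 + 6·(t + 3) + (-2)·(t + 3)(t + 2)
Expanding: p(t) = -2t^2 - 4t + 2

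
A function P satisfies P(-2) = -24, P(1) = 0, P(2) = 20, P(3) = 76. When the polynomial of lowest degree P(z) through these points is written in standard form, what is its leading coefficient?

The leading coefficient equals the top divided difference P[-2,1,2,3].
P[-2,1] = (0 - (-24)) / (1 - (-2)) = 8
P[1,2] = (20 - 0) / (2 - 1) = 20
P[2,3] = (76 - 20) / (3 - 2) = 56
P[-2,1,2] = (20 - 8) / (2 - (-2)) = 3
P[1,2,3] = (56 - 20) / (3 - 1) = 18
P[-2,1,2,3] = (18 - 3) / (3 - (-2)) = 3

3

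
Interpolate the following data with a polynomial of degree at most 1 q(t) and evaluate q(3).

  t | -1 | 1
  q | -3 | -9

Evaluate each Lagrange basis at t = 3:
L_0(3) = (2)/[(-2)] = -1
L_1(3) = (4)/[(2)] = 2
Sum: (-3)·(-1) + (-9)·(2) = -15

-15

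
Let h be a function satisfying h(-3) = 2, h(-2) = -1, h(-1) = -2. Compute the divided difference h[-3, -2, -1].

h[-3,-2] = (-1 - 2) / (-2 - (-3)) = -3
h[-2,-1] = (-2 - (-1)) / (-1 - (-2)) = -1
h[-3,-2,-1] = (-1 - (-3)) / (-1 - (-3)) = 1

1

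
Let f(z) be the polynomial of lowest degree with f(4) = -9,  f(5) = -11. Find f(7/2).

L_0(7/2) = (-3/2)/[(-1)] = 3/2
L_1(7/2) = (-1/2)/[(1)] = -1/2
Sum: (-9)·(3/2) + (-11)·(-1/2) = -8

-8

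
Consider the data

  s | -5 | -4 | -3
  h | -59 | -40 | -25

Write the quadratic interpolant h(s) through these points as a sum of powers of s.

Newton's divided differences:
h[-5,-4] = (-40 - (-59)) / (-4 - (-5)) = 19
h[-4,-3] = (-25 - (-40)) / (-3 - (-4)) = 15
h[-5,-4,-3] = (15 - 19) / (-3 - (-5)) = -2
h(s) = -59 + 19·(s + 5) + (-2)·(s + 5)(s + 4)
Expanding: h(s) = -2s^2 + s - 4

h(s) = -2s^2 + s - 4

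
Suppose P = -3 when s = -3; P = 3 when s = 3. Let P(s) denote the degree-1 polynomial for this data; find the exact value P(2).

L_0(2) = (-1)/[(-6)] = 1/6
L_1(2) = (5)/[(6)] = 5/6
Sum: (-3)·(1/6) + 3·(5/6) = 2

2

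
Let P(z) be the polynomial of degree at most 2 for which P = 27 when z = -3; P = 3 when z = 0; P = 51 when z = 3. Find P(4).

83

Evaluate each Lagrange basis at z = 4:
L_0(4) = (4)·(1)/[(-3)·(-6)] = 2/9
L_1(4) = (7)·(1)/[(3)·(-3)] = -7/9
L_2(4) = (7)·(4)/[(6)·(3)] = 14/9
Sum: 27·(2/9) + 3·(-7/9) + 51·(14/9) = 83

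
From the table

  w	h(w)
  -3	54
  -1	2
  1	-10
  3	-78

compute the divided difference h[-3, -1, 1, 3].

h[-3,-1] = (2 - 54) / (-1 - (-3)) = -26
h[-1,1] = (-10 - 2) / (1 - (-1)) = -6
h[1,3] = (-78 - (-10)) / (3 - 1) = -34
h[-3,-1,1] = (-6 - (-26)) / (1 - (-3)) = 5
h[-1,1,3] = (-34 - (-6)) / (3 - (-1)) = -7
h[-3,-1,1,3] = (-7 - 5) / (3 - (-3)) = -2

-2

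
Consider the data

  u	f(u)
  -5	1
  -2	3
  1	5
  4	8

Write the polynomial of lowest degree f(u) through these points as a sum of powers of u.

f(u) = (1/162)u^3 + (1/27)u^2 + (37/54)u + 346/81

Build the Lagrange basis polynomials:
L_0(u) = (u + 2)(u - 1)(u - 4) / [-162] = -(1/162)u^3 + (1/54)u^2 + (1/27)u - 4/81
L_1(u) = (u + 5)(u - 1)(u - 4) / [54] = (1/54)u^3 - (7/18)u + 10/27
L_2(u) = (u + 5)(u + 2)(u - 4) / [-54] = -(1/54)u^3 - (1/18)u^2 + (1/3)u + 20/27
L_3(u) = (u + 5)(u + 2)(u - 1) / [162] = (1/162)u^3 + (1/27)u^2 + (1/54)u - 5/81
f(u) = 1·L_0 + 3·L_1 + 5·L_2 + 8·L_3
  1·L_0(u) = -(1/162)u^3 + (1/54)u^2 + (1/27)u - 4/81
  3·L_1(u) = (1/18)u^3 - (7/6)u + 10/9
  5·L_2(u) = -(5/54)u^3 - (5/18)u^2 + (5/3)u + 100/27
  8·L_3(u) = (4/81)u^3 + (8/27)u^2 + (4/27)u - 40/81
Adding term by term: (1/162)u^3 + (1/27)u^2 + (37/54)u + 346/81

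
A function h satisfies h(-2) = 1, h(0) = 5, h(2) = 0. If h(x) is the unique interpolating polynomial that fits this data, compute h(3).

-47/8

Evaluate each Lagrange basis at x = 3:
L_0(3) = (3)·(1)/[(-2)·(-4)] = 3/8
L_1(3) = (5)·(1)/[(2)·(-2)] = -5/4
L_2(3) = (5)·(3)/[(4)·(2)] = 15/8
Sum: 1·(3/8) + 5·(-5/4) + 0 = -47/8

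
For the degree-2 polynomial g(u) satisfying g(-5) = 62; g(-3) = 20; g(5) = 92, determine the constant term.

2

Build the Lagrange basis polynomials:
L_0(u) = (u + 3)(u - 5) / [20] = (1/20)u^2 - (1/10)u - 3/4
L_1(u) = (u + 5)(u - 5) / [-16] = -(1/16)u^2 + 25/16
L_2(u) = (u + 5)(u + 3) / [80] = (1/80)u^2 + (1/10)u + 3/16
g(u) = 62·L_0 + 20·L_1 + 92·L_2
Only the constant term is needed; take it from each L_i and combine:
62·(-3/4) + 20·(25/16) + 92·(3/16) = 2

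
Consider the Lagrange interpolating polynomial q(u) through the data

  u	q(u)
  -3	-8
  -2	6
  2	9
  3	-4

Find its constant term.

Build the Lagrange basis polynomials:
L_0(u) = (u + 2)(u - 2)(u - 3) / [-30] = -(1/30)u^3 + (1/10)u^2 + (2/15)u - 2/5
L_1(u) = (u + 3)(u - 2)(u - 3) / [20] = (1/20)u^3 - (1/10)u^2 - (9/20)u + 9/10
L_2(u) = (u + 3)(u + 2)(u - 3) / [-20] = -(1/20)u^3 - (1/10)u^2 + (9/20)u + 9/10
L_3(u) = (u + 3)(u + 2)(u - 2) / [30] = (1/30)u^3 + (1/10)u^2 - (2/15)u - 2/5
q(u) = (-8)·L_0 + 6·L_1 + 9·L_2 + (-4)·L_3
Only the constant term is needed; take it from each L_i and combine:
(-8)·(-2/5) + 6·(9/10) + 9·(9/10) + (-4)·(-2/5) = 183/10

183/10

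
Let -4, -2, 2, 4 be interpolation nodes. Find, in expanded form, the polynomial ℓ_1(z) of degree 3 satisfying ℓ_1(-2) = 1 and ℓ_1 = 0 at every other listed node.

ℓ_1(z) = (z + 4)(z - 2)(z - 4) / [(2)·(-4)·(-6)]
       = (z^3 - 2z^2 - 16z + 32) / (48)

ℓ_1(z) = (1/48)z^3 - (1/24)z^2 - (1/3)z + 2/3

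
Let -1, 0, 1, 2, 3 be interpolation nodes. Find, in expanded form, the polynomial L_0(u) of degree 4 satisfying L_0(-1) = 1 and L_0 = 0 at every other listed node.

L_0(u) = u(u - 1)(u - 2)(u - 3) / [(-1)·(-2)·(-3)·(-4)]
       = (u^4 - 6u^3 + 11u^2 - 6u) / (24)

L_0(u) = (1/24)u^4 - (1/4)u^3 + (11/24)u^2 - (1/4)u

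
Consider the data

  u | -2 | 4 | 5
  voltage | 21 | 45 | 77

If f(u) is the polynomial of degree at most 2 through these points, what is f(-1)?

L_0(-1) = (-5)·(-6)/[(-6)·(-7)] = 5/7
L_1(-1) = (1)·(-6)/[(6)·(-1)] = 1
L_2(-1) = (1)·(-5)/[(7)·(1)] = -5/7
Sum: 21·(5/7) + 45·(1) + 77·(-5/7) = 5

5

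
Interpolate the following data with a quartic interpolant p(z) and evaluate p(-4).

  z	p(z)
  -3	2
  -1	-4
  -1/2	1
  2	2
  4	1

1469/25

Using Newton's divided-difference form:
p[-3,-1] = (-4 - 2) / (-1 - (-3)) = -3
p[-1,-1/2] = (1 - (-4)) / (-1/2 - (-1)) = 10
p[-1/2,2] = (2 - 1) / (2 - (-1/2)) = 2/5
p[2,4] = (1 - 2) / (4 - 2) = -1/2
p[-3,-1,-1/2] = (10 - (-3)) / (-1/2 - (-3)) = 26/5
p[-1,-1/2,2] = (2/5 - 10) / (2 - (-1)) = -16/5
p[-1/2,2,4] = (-1/2 - 2/5) / (4 - (-1/2)) = -1/5
p[-3,-1,-1/2,2] = (-16/5 - 26/5) / (2 - (-3)) = -42/25
p[-1,-1/2,2,4] = (-1/5 - (-16/5)) / (4 - (-1)) = 3/5
p[-3,-1,-1/2,2,4] = (3/5 - (-42/25)) / (4 - (-3)) = 57/175
p(-4) = 2 + (-3)·(-1) + (26/5)·(-1)·(-3) + (-42/25)·(-1)·(-3)·(-7/2) + (57/175)·(-1)·(-3)·(-7/2)·(-6) = 1469/25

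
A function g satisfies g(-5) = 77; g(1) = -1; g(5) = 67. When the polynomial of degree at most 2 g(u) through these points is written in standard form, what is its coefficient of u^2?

3

The leading coefficient equals the top divided difference g[-5,1,5].
g[-5,1] = (-1 - 77) / (1 - (-5)) = -13
g[1,5] = (67 - (-1)) / (5 - 1) = 17
g[-5,1,5] = (17 - (-13)) / (5 - (-5)) = 3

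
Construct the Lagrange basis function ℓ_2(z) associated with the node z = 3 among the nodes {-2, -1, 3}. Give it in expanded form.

ℓ_2(z) = (z + 2)(z + 1) / [(5)·(4)]
       = (z^2 + 3z + 2) / (20)

ℓ_2(z) = (1/20)z^2 + (3/20)z + 1/10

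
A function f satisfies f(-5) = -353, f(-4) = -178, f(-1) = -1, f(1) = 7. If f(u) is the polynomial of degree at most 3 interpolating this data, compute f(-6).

L_0(-6) = (-2)·(-5)·(-7)/[(-1)·(-4)·(-6)] = 35/12
L_1(-6) = (-1)·(-5)·(-7)/[(1)·(-3)·(-5)] = -7/3
L_2(-6) = (-1)·(-2)·(-7)/[(4)·(3)·(-2)] = 7/12
L_3(-6) = (-1)·(-2)·(-5)/[(6)·(5)·(2)] = -1/6
Sum: (-353)·(35/12) + (-178)·(-7/3) + (-1)·(7/12) + 7·(-1/6) = -616

-616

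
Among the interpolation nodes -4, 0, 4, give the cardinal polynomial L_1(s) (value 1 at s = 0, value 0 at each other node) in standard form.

L_1(s) = (s + 4)(s - 4) / [(4)·(-4)]
       = (s^2 - 16) / (-16)

L_1(s) = -(1/16)s^2 + 1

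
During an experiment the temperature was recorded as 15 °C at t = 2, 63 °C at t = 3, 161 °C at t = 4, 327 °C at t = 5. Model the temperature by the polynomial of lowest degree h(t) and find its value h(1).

-1

Evaluate each Lagrange basis at t = 1:
L_0(1) = (-2)·(-3)·(-4)/[(-1)·(-2)·(-3)] = 4
L_1(1) = (-1)·(-3)·(-4)/[(1)·(-1)·(-2)] = -6
L_2(1) = (-1)·(-2)·(-4)/[(2)·(1)·(-1)] = 4
L_3(1) = (-1)·(-2)·(-3)/[(3)·(2)·(1)] = -1
Sum: 15·(4) + 63·(-6) + 161·(4) + 327·(-1) = -1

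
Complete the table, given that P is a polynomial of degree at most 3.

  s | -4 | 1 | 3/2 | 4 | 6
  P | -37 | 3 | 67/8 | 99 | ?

293

The 4 known values determine P uniquely (degree ≤ 3).
L_0(6) = (5)·(9/2)·(2)/[(-5)·(-11/2)·(-8)] = -9/44
L_1(6) = (10)·(9/2)·(2)/[(5)·(-1/2)·(-3)] = 12
L_2(6) = (10)·(5)·(2)/[(11/2)·(1/2)·(-5/2)] = -160/11
L_3(6) = (10)·(5)·(9/2)/[(8)·(3)·(5/2)] = 15/4
Sum: (-37)·(-9/44) + 3·(12) + 67/8·(-160/11) + 99·(15/4) = 293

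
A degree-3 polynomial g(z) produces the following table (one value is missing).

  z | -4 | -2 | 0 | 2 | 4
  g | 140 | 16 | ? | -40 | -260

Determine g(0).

4

The 4 known values determine g uniquely (degree ≤ 3).
Evaluate each Lagrange basis at z = 0:
L_0(0) = (2)·(-2)·(-4)/[(-2)·(-6)·(-8)] = -1/6
L_1(0) = (4)·(-2)·(-4)/[(2)·(-4)·(-6)] = 2/3
L_2(0) = (4)·(2)·(-4)/[(6)·(4)·(-2)] = 2/3
L_3(0) = (4)·(2)·(-2)/[(8)·(6)·(2)] = -1/6
Sum: 140·(-1/6) + 16·(2/3) + (-40)·(2/3) + (-260)·(-1/6) = 4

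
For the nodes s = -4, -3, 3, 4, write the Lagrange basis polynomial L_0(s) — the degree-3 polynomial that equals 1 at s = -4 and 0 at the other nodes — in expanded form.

L_0(s) = (s + 3)(s - 3)(s - 4) / [(-1)·(-7)·(-8)]
       = (s^3 - 4s^2 - 9s + 36) / (-56)

L_0(s) = -(1/56)s^3 + (1/14)s^2 + (9/56)s - 9/14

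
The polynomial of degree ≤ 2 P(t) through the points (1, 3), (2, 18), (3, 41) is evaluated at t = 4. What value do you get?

72

Using Newton's divided-difference form:
P[1,2] = (18 - 3) / (2 - 1) = 15
P[2,3] = (41 - 18) / (3 - 2) = 23
P[1,2,3] = (23 - 15) / (3 - 1) = 4
P(4) = 3 + 15·(3) + 4·(3)·(2) = 72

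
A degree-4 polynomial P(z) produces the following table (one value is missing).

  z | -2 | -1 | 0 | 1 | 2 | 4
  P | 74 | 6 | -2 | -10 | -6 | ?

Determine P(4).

446

The 5 known values determine P uniquely (degree ≤ 4).
Evaluate each Lagrange basis at z = 4:
L_0(4) = (5)·(4)·(3)·(2)/[(-1)·(-2)·(-3)·(-4)] = 5
L_1(4) = (6)·(4)·(3)·(2)/[(1)·(-1)·(-2)·(-3)] = -24
L_2(4) = (6)·(5)·(3)·(2)/[(2)·(1)·(-1)·(-2)] = 45
L_3(4) = (6)·(5)·(4)·(2)/[(3)·(2)·(1)·(-1)] = -40
L_4(4) = (6)·(5)·(4)·(3)/[(4)·(3)·(2)·(1)] = 15
Sum: 74·(5) + 6·(-24) + (-2)·(45) + (-10)·(-40) + (-6)·(15) = 446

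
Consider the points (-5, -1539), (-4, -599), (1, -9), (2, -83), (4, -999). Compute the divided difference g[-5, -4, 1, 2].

g[-5,-4] = (-599 - (-1539)) / (-4 - (-5)) = 940
g[-4,1] = (-9 - (-599)) / (1 - (-4)) = 118
g[1,2] = (-83 - (-9)) / (2 - 1) = -74
g[-5,-4,1] = (118 - 940) / (1 - (-5)) = -137
g[-4,1,2] = (-74 - 118) / (2 - (-4)) = -32
g[-5,-4,1,2] = (-32 - (-137)) / (2 - (-5)) = 15

15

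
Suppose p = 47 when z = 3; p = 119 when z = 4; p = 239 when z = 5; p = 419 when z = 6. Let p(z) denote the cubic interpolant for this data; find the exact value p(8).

1007

Using Newton's divided-difference form:
p[3,4] = (119 - 47) / (4 - 3) = 72
p[4,5] = (239 - 119) / (5 - 4) = 120
p[5,6] = (419 - 239) / (6 - 5) = 180
p[3,4,5] = (120 - 72) / (5 - 3) = 24
p[4,5,6] = (180 - 120) / (6 - 4) = 30
p[3,4,5,6] = (30 - 24) / (6 - 3) = 2
p(8) = 47 + 72·(5) + 24·(5)·(4) + 2·(5)·(4)·(3) = 1007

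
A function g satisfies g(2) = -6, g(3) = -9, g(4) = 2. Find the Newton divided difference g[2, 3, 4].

g[2,3] = (-9 - (-6)) / (3 - 2) = -3
g[3,4] = (2 - (-9)) / (4 - 3) = 11
g[2,3,4] = (11 - (-3)) / (4 - 2) = 7

7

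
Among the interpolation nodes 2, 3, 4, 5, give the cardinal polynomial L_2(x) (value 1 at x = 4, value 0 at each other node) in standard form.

L_2(x) = -(1/2)x^3 + 5x^2 - (31/2)x + 15

L_2(x) = (x - 2)(x - 3)(x - 5) / [(2)·(1)·(-1)]
       = (x^3 - 10x^2 + 31x - 30) / (-2)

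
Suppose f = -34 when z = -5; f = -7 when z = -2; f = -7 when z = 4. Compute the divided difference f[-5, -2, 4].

f[-5,-2] = (-7 - (-34)) / (-2 - (-5)) = 9
f[-2,4] = (-7 - (-7)) / (4 - (-2)) = 0
f[-5,-2,4] = (0 - 9) / (4 - (-5)) = -1

-1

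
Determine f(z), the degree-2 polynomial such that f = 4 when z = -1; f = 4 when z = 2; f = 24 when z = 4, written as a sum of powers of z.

Newton's divided differences:
f[-1,2] = (4 - 4) / (2 - (-1)) = 0
f[2,4] = (24 - 4) / (4 - 2) = 10
f[-1,2,4] = (10 - 0) / (4 - (-1)) = 2
f(z) = 4 + 2·(z + 1)(z - 2)
Expanding: f(z) = 2z^2 - 2z

f(z) = 2z^2 - 2z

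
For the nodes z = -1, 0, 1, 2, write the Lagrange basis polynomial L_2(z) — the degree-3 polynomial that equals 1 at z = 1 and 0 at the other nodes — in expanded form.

L_2(z) = -(1/2)z^3 + (1/2)z^2 + z

L_2(z) = (z + 1)z(z - 2) / [(2)·(1)·(-1)]
       = (z^3 - z^2 - 2z) / (-2)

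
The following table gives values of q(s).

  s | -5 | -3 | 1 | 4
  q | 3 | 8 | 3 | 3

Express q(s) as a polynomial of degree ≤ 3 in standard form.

q(s) = (5/56)s^3 - (15/8)s + 67/14

Newton's divided differences:
q[-5,-3] = (8 - 3) / (-3 - (-5)) = 5/2
q[-3,1] = (3 - 8) / (1 - (-3)) = -5/4
q[1,4] = (3 - 3) / (4 - 1) = 0
q[-5,-3,1] = (-5/4 - 5/2) / (1 - (-5)) = -5/8
q[-3,1,4] = (0 - (-5/4)) / (4 - (-3)) = 5/28
q[-5,-3,1,4] = (5/28 - (-5/8)) / (4 - (-5)) = 5/56
q(s) = 3 + (5/2)·(s + 5) + (-5/8)·(s + 5)(s + 3) + (5/56)·(s + 5)(s + 3)(s - 1)
Expanding: q(s) = (5/56)s^3 - (15/8)s + 67/14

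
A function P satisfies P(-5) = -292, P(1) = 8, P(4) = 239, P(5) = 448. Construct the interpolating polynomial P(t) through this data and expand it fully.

Newton's divided differences:
P[-5,1] = (8 - (-292)) / (1 - (-5)) = 50
P[1,4] = (239 - 8) / (4 - 1) = 77
P[4,5] = (448 - 239) / (5 - 4) = 209
P[-5,1,4] = (77 - 50) / (4 - (-5)) = 3
P[1,4,5] = (209 - 77) / (5 - 1) = 33
P[-5,1,4,5] = (33 - 3) / (5 - (-5)) = 3
P(t) = -292 + 50·(t + 5) + 3·(t + 5)(t - 1) + 3·(t + 5)(t - 1)(t - 4)
Expanding: P(t) = 3t^3 + 3t^2 - t + 3

P(t) = 3t^3 + 3t^2 - t + 3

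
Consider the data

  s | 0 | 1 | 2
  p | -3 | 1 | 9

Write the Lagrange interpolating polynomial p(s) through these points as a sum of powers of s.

Build the Lagrange basis polynomials:
L_0(s) = (s - 1)(s - 2) / [2] = (1/2)s^2 - (3/2)s + 1
L_1(s) = s(s - 2) / [-1] = -s^2 + 2s
L_2(s) = s(s - 1) / [2] = (1/2)s^2 - (1/2)s
p(s) = (-3)·L_0 + 1·L_1 + 9·L_2
  (-3)·L_0(s) = -(3/2)s^2 + (9/2)s - 3
  1·L_1(s) = -s^2 + 2s
  9·L_2(s) = (9/2)s^2 - (9/2)s
Adding term by term: 2s^2 + 2s - 3

p(s) = 2s^2 + 2s - 3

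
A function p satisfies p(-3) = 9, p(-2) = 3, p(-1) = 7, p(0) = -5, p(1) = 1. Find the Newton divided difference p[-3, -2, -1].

p[-3,-2] = (3 - 9) / (-2 - (-3)) = -6
p[-2,-1] = (7 - 3) / (-1 - (-2)) = 4
p[-3,-2,-1] = (4 - (-6)) / (-1 - (-3)) = 5

5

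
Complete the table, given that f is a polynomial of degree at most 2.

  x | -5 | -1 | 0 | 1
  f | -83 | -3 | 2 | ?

1

The 3 known values determine f uniquely (degree ≤ 2).
Evaluate each Lagrange basis at x = 1:
L_0(1) = (2)·(1)/[(-4)·(-5)] = 1/10
L_1(1) = (6)·(1)/[(4)·(-1)] = -3/2
L_2(1) = (6)·(2)/[(5)·(1)] = 12/5
Sum: (-83)·(1/10) + (-3)·(-3/2) + 2·(12/5) = 1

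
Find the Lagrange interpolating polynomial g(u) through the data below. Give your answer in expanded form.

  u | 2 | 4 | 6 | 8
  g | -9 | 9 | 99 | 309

g(u) = u^3 - 3u^2 - u - 3

L_0(u) = (u - 4)(u - 6)(u - 8) / [-48] = -(1/48)u^3 + (3/8)u^2 - (13/6)u + 4
L_1(u) = (u - 2)(u - 6)(u - 8) / [16] = (1/16)u^3 - u^2 + (19/4)u - 6
L_2(u) = (u - 2)(u - 4)(u - 8) / [-16] = -(1/16)u^3 + (7/8)u^2 - (7/2)u + 4
L_3(u) = (u - 2)(u - 4)(u - 6) / [48] = (1/48)u^3 - (1/4)u^2 + (11/12)u - 1
g(u) = (-9)·L_0 + 9·L_1 + 99·L_2 + 309·L_3
  (-9)·L_0(u) = (3/16)u^3 - (27/8)u^2 + (39/2)u - 36
  9·L_1(u) = (9/16)u^3 - 9u^2 + (171/4)u - 54
  99·L_2(u) = -(99/16)u^3 + (693/8)u^2 - (693/2)u + 396
  309·L_3(u) = (103/16)u^3 - (309/4)u^2 + (1133/4)u - 309
Adding term by term: u^3 - 3u^2 - u - 3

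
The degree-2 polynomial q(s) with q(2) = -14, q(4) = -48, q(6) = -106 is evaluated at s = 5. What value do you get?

-74

Using Newton's divided-difference form:
q[2,4] = (-48 - (-14)) / (4 - 2) = -17
q[4,6] = (-106 - (-48)) / (6 - 4) = -29
q[2,4,6] = (-29 - (-17)) / (6 - 2) = -3
q(5) = -14 + (-17)·(3) + (-3)·(3)·(1) = -74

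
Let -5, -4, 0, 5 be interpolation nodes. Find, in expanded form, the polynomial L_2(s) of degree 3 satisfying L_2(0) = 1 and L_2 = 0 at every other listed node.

L_2(s) = (s + 5)(s + 4)(s - 5) / [(5)·(4)·(-5)]
       = (s^3 + 4s^2 - 25s - 100) / (-100)

L_2(s) = -(1/100)s^3 - (1/25)s^2 + (1/4)s + 1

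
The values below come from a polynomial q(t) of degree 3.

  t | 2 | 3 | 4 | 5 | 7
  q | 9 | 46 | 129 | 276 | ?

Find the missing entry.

834

The 4 known values determine q uniquely (degree ≤ 3).
Evaluate each Lagrange basis at t = 7:
L_0(7) = (4)·(3)·(2)/[(-1)·(-2)·(-3)] = -4
L_1(7) = (5)·(3)·(2)/[(1)·(-1)·(-2)] = 15
L_2(7) = (5)·(4)·(2)/[(2)·(1)·(-1)] = -20
L_3(7) = (5)·(4)·(3)/[(3)·(2)·(1)] = 10
Sum: 9·(-4) + 46·(15) + 129·(-20) + 276·(10) = 834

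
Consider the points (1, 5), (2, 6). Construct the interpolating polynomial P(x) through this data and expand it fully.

L_0(x) = (x - 2) / [-1] = -x + 2
L_1(x) = (x - 1) / [1] = x - 1
P(x) = 5·L_0 + 6·L_1
  5·L_0(x) = -5x + 10
  6·L_1(x) = 6x - 6
Adding term by term: x + 4

P(x) = x + 4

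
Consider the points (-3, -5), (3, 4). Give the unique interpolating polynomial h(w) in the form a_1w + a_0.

L_0(w) = (w - 3) / [-6] = -(1/6)w + 1/2
L_1(w) = (w + 3) / [6] = (1/6)w + 1/2
h(w) = (-5)·L_0 + 4·L_1
  (-5)·L_0(w) = (5/6)w - 5/2
  4·L_1(w) = (2/3)w + 2
Adding term by term: (3/2)w - 1/2

h(w) = (3/2)w - 1/2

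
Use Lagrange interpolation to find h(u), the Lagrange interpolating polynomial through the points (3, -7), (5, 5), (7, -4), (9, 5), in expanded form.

h(u) = (13/16)u^3 - (237/16)u^2 + (1355/16)u - 2395/16

Build the Lagrange basis polynomials:
L_0(u) = (u - 5)(u - 7)(u - 9) / [-48] = -(1/48)u^3 + (7/16)u^2 - (143/48)u + 105/16
L_1(u) = (u - 3)(u - 7)(u - 9) / [16] = (1/16)u^3 - (19/16)u^2 + (111/16)u - 189/16
L_2(u) = (u - 3)(u - 5)(u - 9) / [-16] = -(1/16)u^3 + (17/16)u^2 - (87/16)u + 135/16
L_3(u) = (u - 3)(u - 5)(u - 7) / [48] = (1/48)u^3 - (5/16)u^2 + (71/48)u - 35/16
h(u) = (-7)·L_0 + 5·L_1 + (-4)·L_2 + 5·L_3
  (-7)·L_0(u) = (7/48)u^3 - (49/16)u^2 + (1001/48)u - 735/16
  5·L_1(u) = (5/16)u^3 - (95/16)u^2 + (555/16)u - 945/16
  (-4)·L_2(u) = (1/4)u^3 - (17/4)u^2 + (87/4)u - 135/4
  5·L_3(u) = (5/48)u^3 - (25/16)u^2 + (355/48)u - 175/16
Adding term by term: (13/16)u^3 - (237/16)u^2 + (1355/16)u - 2395/16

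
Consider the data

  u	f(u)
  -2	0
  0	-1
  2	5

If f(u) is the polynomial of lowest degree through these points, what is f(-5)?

117/8

Evaluate each Lagrange basis at u = -5:
L_0(-5) = (-5)·(-7)/[(-2)·(-4)] = 35/8
L_1(-5) = (-3)·(-7)/[(2)·(-2)] = -21/4
L_2(-5) = (-3)·(-5)/[(4)·(2)] = 15/8
Sum: 0 + (-1)·(-21/4) + 5·(15/8) = 117/8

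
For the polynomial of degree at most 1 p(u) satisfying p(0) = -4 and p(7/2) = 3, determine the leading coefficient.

2

The leading coefficient equals the top divided difference p[0,7/2].
p[0,7/2] = (3 - (-4)) / (7/2 - 0) = 2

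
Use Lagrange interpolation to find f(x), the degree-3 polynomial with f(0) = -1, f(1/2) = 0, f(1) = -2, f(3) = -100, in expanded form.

f(x) = -4x^3 + 3x - 1

Build the Lagrange basis polynomials:
L_0(x) = (x - 1/2)(x - 1)(x - 3) / [-3/2] = -(2/3)x^3 + 3x^2 - (10/3)x + 1
L_1(x) = x(x - 1)(x - 3) / [5/8] = (8/5)x^3 - (32/5)x^2 + (24/5)x
L_2(x) = x(x - 1/2)(x - 3) / [-1] = -x^3 + (7/2)x^2 - (3/2)x
L_3(x) = x(x - 1/2)(x - 1) / [15] = (1/15)x^3 - (1/10)x^2 + (1/30)x
f(x) = (-1)·L_0 + 0·L_1 + (-2)·L_2 + (-100)·L_3
  (-1)·L_0(x) = (2/3)x^3 - 3x^2 + (10/3)x - 1
  0·L_1(x) = 0
  (-2)·L_2(x) = 2x^3 - 7x^2 + 3x
  (-100)·L_3(x) = -(20/3)x^3 + 10x^2 - (10/3)x
Adding term by term: -4x^3 + 3x - 1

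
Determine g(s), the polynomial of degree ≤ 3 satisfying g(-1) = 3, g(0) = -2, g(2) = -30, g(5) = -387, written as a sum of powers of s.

Newton's divided differences:
g[-1,0] = (-2 - 3) / (0 - (-1)) = -5
g[0,2] = (-30 - (-2)) / (2 - 0) = -14
g[2,5] = (-387 - (-30)) / (5 - 2) = -119
g[-1,0,2] = (-14 - (-5)) / (2 - (-1)) = -3
g[0,2,5] = (-119 - (-14)) / (5 - 0) = -21
g[-1,0,2,5] = (-21 - (-3)) / (5 - (-1)) = -3
g(s) = 3 + (-5)·(s + 1) + (-3)·(s + 1)s + (-3)·(s + 1)s(s - 2)
Expanding: g(s) = -3s^3 - 2s - 2

g(s) = -3s^3 - 2s - 2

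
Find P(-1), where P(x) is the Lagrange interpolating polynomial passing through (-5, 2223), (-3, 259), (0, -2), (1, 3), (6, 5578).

L_0(-1) = (2)·(-1)·(-2)·(-7)/[(-2)·(-5)·(-6)·(-11)] = -7/165
L_1(-1) = (4)·(-1)·(-2)·(-7)/[(2)·(-3)·(-4)·(-9)] = 7/27
L_2(-1) = (4)·(2)·(-2)·(-7)/[(5)·(3)·(-1)·(-6)] = 56/45
L_3(-1) = (4)·(2)·(-1)·(-7)/[(6)·(4)·(1)·(-5)] = -7/15
L_4(-1) = (4)·(2)·(-1)·(-2)/[(11)·(9)·(6)·(5)] = 8/1485
Sum: 2223·(-7/165) + 259·(7/27) + (-2)·(56/45) + 3·(-7/15) + 5578·(8/1485) = -1

-1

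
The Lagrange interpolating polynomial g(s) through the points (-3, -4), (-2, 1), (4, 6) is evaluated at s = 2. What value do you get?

Evaluate each Lagrange basis at s = 2:
L_0(2) = (4)·(-2)/[(-1)·(-7)] = -8/7
L_1(2) = (5)·(-2)/[(1)·(-6)] = 5/3
L_2(2) = (5)·(4)/[(7)·(6)] = 10/21
Sum: (-4)·(-8/7) + 1·(5/3) + 6·(10/21) = 191/21

191/21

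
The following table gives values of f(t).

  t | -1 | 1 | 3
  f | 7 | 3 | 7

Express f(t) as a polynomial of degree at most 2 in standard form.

L_0(t) = (t - 1)(t - 3) / [8] = (1/8)t^2 - (1/2)t + 3/8
L_1(t) = (t + 1)(t - 3) / [-4] = -(1/4)t^2 + (1/2)t + 3/4
L_2(t) = (t + 1)(t - 1) / [8] = (1/8)t^2 - 1/8
f(t) = 7·L_0 + 3·L_1 + 7·L_2
  7·L_0(t) = (7/8)t^2 - (7/2)t + 21/8
  3·L_1(t) = -(3/4)t^2 + (3/2)t + 9/4
  7·L_2(t) = (7/8)t^2 - 7/8
Adding term by term: t^2 - 2t + 4

f(t) = t^2 - 2t + 4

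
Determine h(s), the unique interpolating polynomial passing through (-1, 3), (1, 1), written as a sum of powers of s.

h(s) = -s + 2

L_0(s) = (s - 1) / [-2] = -(1/2)s + 1/2
L_1(s) = (s + 1) / [2] = (1/2)s + 1/2
h(s) = 3·L_0 + 1·L_1
  3·L_0(s) = -(3/2)s + 3/2
  1·L_1(s) = (1/2)s + 1/2
Adding term by term: -s + 2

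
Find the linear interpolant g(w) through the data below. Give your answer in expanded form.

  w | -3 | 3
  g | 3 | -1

g(w) = -(2/3)w + 1

L_0(w) = (w - 3) / [-6] = -(1/6)w + 1/2
L_1(w) = (w + 3) / [6] = (1/6)w + 1/2
g(w) = 3·L_0 + (-1)·L_1
  3·L_0(w) = -(1/2)w + 3/2
  (-1)·L_1(w) = -(1/6)w - 1/2
Adding term by term: -(2/3)w + 1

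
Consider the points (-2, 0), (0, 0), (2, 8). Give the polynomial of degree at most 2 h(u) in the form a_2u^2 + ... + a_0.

L_0(u) = u(u - 2) / [8] = (1/8)u^2 - (1/4)u
L_1(u) = (u + 2)(u - 2) / [-4] = -(1/4)u^2 + 1
L_2(u) = (u + 2)u / [8] = (1/8)u^2 + (1/4)u
h(u) = 0·L_0 + 0·L_1 + 8·L_2
  0·L_0(u) = 0
  0·L_1(u) = 0
  8·L_2(u) = u^2 + 2u
Adding term by term: u^2 + 2u

h(u) = u^2 + 2u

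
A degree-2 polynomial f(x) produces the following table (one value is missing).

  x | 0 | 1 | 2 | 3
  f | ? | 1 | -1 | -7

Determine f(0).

-1

The 3 known values determine f uniquely (degree ≤ 2).
Evaluate each Lagrange basis at x = 0:
L_0(0) = (-2)·(-3)/[(-1)·(-2)] = 3
L_1(0) = (-1)·(-3)/[(1)·(-1)] = -3
L_2(0) = (-1)·(-2)/[(2)·(1)] = 1
Sum: 1·(3) + (-1)·(-3) + (-7)·(1) = -1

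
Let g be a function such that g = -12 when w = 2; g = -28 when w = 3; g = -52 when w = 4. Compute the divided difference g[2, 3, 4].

-4

g[2,3] = (-28 - (-12)) / (3 - 2) = -16
g[3,4] = (-52 - (-28)) / (4 - 3) = -24
g[2,3,4] = (-24 - (-16)) / (4 - 2) = -4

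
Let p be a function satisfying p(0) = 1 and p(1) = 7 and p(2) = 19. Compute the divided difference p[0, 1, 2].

p[0,1] = (7 - 1) / (1 - 0) = 6
p[1,2] = (19 - 7) / (2 - 1) = 12
p[0,1,2] = (12 - 6) / (2 - 0) = 3

3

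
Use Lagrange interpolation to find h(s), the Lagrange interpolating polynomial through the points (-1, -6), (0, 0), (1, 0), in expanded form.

h(s) = -3s^2 + 3s

L_0(s) = s(s - 1) / [2] = (1/2)s^2 - (1/2)s
L_1(s) = (s + 1)(s - 1) / [-1] = -s^2 + 1
L_2(s) = (s + 1)s / [2] = (1/2)s^2 + (1/2)s
h(s) = (-6)·L_0 + 0·L_1 + 0·L_2
  (-6)·L_0(s) = -3s^2 + 3s
  0·L_1(s) = 0
  0·L_2(s) = 0
Adding term by term: -3s^2 + 3s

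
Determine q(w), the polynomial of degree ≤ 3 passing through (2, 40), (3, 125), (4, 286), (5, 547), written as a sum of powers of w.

q(w) = 4w^3 + 2w^2 - w + 2

Newton's divided differences:
q[2,3] = (125 - 40) / (3 - 2) = 85
q[3,4] = (286 - 125) / (4 - 3) = 161
q[4,5] = (547 - 286) / (5 - 4) = 261
q[2,3,4] = (161 - 85) / (4 - 2) = 38
q[3,4,5] = (261 - 161) / (5 - 3) = 50
q[2,3,4,5] = (50 - 38) / (5 - 2) = 4
q(w) = 40 + 85·(w - 2) + 38·(w - 2)(w - 3) + 4·(w - 2)(w - 3)(w - 4)
Expanding: q(w) = 4w^3 + 2w^2 - w + 2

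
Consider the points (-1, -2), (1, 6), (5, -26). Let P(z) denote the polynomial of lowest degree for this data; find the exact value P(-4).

Using Newton's divided-difference form:
P[-1,1] = (6 - (-2)) / (1 - (-1)) = 4
P[1,5] = (-26 - 6) / (5 - 1) = -8
P[-1,1,5] = (-8 - 4) / (5 - (-1)) = -2
P(-4) = -2 + 4·(-3) + (-2)·(-3)·(-5) = -44

-44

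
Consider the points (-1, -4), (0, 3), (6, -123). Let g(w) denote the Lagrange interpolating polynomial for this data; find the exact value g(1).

2

Evaluate each Lagrange basis at w = 1:
L_0(1) = (1)·(-5)/[(-1)·(-7)] = -5/7
L_1(1) = (2)·(-5)/[(1)·(-6)] = 5/3
L_2(1) = (2)·(1)/[(7)·(6)] = 1/21
Sum: (-4)·(-5/7) + 3·(5/3) + (-123)·(1/21) = 2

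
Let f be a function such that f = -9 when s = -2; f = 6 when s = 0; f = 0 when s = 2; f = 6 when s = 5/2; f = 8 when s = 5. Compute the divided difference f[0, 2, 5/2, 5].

-146/75

f[0,2] = (0 - 6) / (2 - 0) = -3
f[2,5/2] = (6 - 0) / (5/2 - 2) = 12
f[5/2,5] = (8 - 6) / (5 - 5/2) = 4/5
f[0,2,5/2] = (12 - (-3)) / (5/2 - 0) = 6
f[2,5/2,5] = (4/5 - 12) / (5 - 2) = -56/15
f[0,2,5/2,5] = (-56/15 - 6) / (5 - 0) = -146/75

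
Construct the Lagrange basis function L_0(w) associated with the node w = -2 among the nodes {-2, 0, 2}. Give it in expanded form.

L_0(w) = w(w - 2) / [(-2)·(-4)]
       = (w^2 - 2w) / (8)

L_0(w) = (1/8)w^2 - (1/4)w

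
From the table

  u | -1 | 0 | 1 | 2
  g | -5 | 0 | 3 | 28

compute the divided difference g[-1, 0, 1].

g[-1,0] = (0 - (-5)) / (0 - (-1)) = 5
g[0,1] = (3 - 0) / (1 - 0) = 3
g[-1,0,1] = (3 - 5) / (1 - (-1)) = -1

-1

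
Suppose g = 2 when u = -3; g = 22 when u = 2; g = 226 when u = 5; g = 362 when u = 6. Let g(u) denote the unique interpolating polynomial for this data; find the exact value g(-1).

-2

L_0(-1) = (-3)·(-6)·(-7)/[(-5)·(-8)·(-9)] = 7/20
L_1(-1) = (2)·(-6)·(-7)/[(5)·(-3)·(-4)] = 7/5
L_2(-1) = (2)·(-3)·(-7)/[(8)·(3)·(-1)] = -7/4
L_3(-1) = (2)·(-3)·(-6)/[(9)·(4)·(1)] = 1
Sum: 2·(7/20) + 22·(7/5) + 226·(-7/4) + 362·(1) = -2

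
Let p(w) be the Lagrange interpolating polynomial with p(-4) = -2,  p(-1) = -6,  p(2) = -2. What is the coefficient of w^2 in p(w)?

4/9

The leading coefficient equals the top divided difference p[-4,-1,2].
p[-4,-1] = (-6 - (-2)) / (-1 - (-4)) = -4/3
p[-1,2] = (-2 - (-6)) / (2 - (-1)) = 4/3
p[-4,-1,2] = (4/3 - (-4/3)) / (2 - (-4)) = 4/9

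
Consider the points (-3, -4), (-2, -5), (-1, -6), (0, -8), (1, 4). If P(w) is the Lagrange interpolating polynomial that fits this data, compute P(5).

L_0(5) = (7)·(6)·(5)·(4)/[(-1)·(-2)·(-3)·(-4)] = 35
L_1(5) = (8)·(6)·(5)·(4)/[(1)·(-1)·(-2)·(-3)] = -160
L_2(5) = (8)·(7)·(5)·(4)/[(2)·(1)·(-1)·(-2)] = 280
L_3(5) = (8)·(7)·(6)·(4)/[(3)·(2)·(1)·(-1)] = -224
L_4(5) = (8)·(7)·(6)·(5)/[(4)·(3)·(2)·(1)] = 70
Sum: (-4)·(35) + (-5)·(-160) + (-6)·(280) + (-8)·(-224) + 4·(70) = 1052

1052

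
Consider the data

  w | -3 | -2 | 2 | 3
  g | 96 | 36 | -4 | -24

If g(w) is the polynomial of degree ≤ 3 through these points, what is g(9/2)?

-441/4

Evaluate each Lagrange basis at w = 9/2:
L_0(9/2) = (13/2)·(5/2)·(3/2)/[(-1)·(-5)·(-6)] = -13/16
L_1(9/2) = (15/2)·(5/2)·(3/2)/[(1)·(-4)·(-5)] = 45/32
L_2(9/2) = (15/2)·(13/2)·(3/2)/[(5)·(4)·(-1)] = -117/32
L_3(9/2) = (15/2)·(13/2)·(5/2)/[(6)·(5)·(1)] = 65/16
Sum: 96·(-13/16) + 36·(45/32) + (-4)·(-117/32) + (-24)·(65/16) = -441/4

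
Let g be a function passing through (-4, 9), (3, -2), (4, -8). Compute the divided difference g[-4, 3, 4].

g[-4,3] = (-2 - 9) / (3 - (-4)) = -11/7
g[3,4] = (-8 - (-2)) / (4 - 3) = -6
g[-4,3,4] = (-6 - (-11/7)) / (4 - (-4)) = -31/56

-31/56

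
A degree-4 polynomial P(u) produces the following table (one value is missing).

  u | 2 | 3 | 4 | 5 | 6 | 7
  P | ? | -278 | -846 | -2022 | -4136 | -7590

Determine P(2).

-60

The 5 known values determine P uniquely (degree ≤ 4).
L_0(2) = (-2)·(-3)·(-4)·(-5)/[(-1)·(-2)·(-3)·(-4)] = 5
L_1(2) = (-1)·(-3)·(-4)·(-5)/[(1)·(-1)·(-2)·(-3)] = -10
L_2(2) = (-1)·(-2)·(-4)·(-5)/[(2)·(1)·(-1)·(-2)] = 10
L_3(2) = (-1)·(-2)·(-3)·(-5)/[(3)·(2)·(1)·(-1)] = -5
L_4(2) = (-1)·(-2)·(-3)·(-4)/[(4)·(3)·(2)·(1)] = 1
Sum: (-278)·(5) + (-846)·(-10) + (-2022)·(10) + (-4136)·(-5) + (-7590)·(1) = -60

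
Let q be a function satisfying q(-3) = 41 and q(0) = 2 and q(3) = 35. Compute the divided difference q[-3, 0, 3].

4

q[-3,0] = (2 - 41) / (0 - (-3)) = -13
q[0,3] = (35 - 2) / (3 - 0) = 11
q[-3,0,3] = (11 - (-13)) / (3 - (-3)) = 4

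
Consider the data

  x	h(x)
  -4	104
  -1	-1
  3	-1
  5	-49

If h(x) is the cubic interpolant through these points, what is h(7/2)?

Using Newton's divided-difference form:
h[-4,-1] = (-1 - 104) / (-1 - (-4)) = -35
h[-1,3] = (-1 - (-1)) / (3 - (-1)) = 0
h[3,5] = (-49 - (-1)) / (5 - 3) = -24
h[-4,-1,3] = (0 - (-35)) / (3 - (-4)) = 5
h[-1,3,5] = (-24 - 0) / (5 - (-1)) = -4
h[-4,-1,3,5] = (-4 - 5) / (5 - (-4)) = -1
h(7/2) = 104 + (-35)·(15/2) + 5·(15/2)·(9/2) + (-1)·(15/2)·(9/2)·(1/2) = -53/8

-53/8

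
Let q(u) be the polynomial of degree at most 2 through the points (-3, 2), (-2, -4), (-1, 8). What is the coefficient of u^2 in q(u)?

9

The leading coefficient equals the top divided difference q[-3,-2,-1].
q[-3,-2] = (-4 - 2) / (-2 - (-3)) = -6
q[-2,-1] = (8 - (-4)) / (-1 - (-2)) = 12
q[-3,-2,-1] = (12 - (-6)) / (-1 - (-3)) = 9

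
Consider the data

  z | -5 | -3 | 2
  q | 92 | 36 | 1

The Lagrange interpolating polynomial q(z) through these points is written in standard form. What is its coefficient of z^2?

The leading coefficient equals the top divided difference q[-5,-3,2].
q[-5,-3] = (36 - 92) / (-3 - (-5)) = -28
q[-3,2] = (1 - 36) / (2 - (-3)) = -7
q[-5,-3,2] = (-7 - (-28)) / (2 - (-5)) = 3

3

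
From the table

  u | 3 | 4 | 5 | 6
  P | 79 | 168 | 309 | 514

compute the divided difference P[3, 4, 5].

26

P[3,4] = (168 - 79) / (4 - 3) = 89
P[4,5] = (309 - 168) / (5 - 4) = 141
P[3,4,5] = (141 - 89) / (5 - 3) = 26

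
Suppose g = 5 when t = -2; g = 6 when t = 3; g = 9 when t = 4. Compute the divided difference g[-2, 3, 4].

g[-2,3] = (6 - 5) / (3 - (-2)) = 1/5
g[3,4] = (9 - 6) / (4 - 3) = 3
g[-2,3,4] = (3 - 1/5) / (4 - (-2)) = 7/15

7/15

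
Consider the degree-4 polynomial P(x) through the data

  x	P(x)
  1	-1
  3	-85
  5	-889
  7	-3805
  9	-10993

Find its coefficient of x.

3

L_0(x) = (x - 3)(x - 5)(x - 7)(x - 9) / [384] = (1/384)x^4 - (1/16)x^3 + (103/192)x^2 - (31/16)x + 315/128
L_1(x) = (x - 1)(x - 5)(x - 7)(x - 9) / [-96] = -(1/96)x^4 + (11/48)x^3 - (41/24)x^2 + (229/48)x - 105/32
L_2(x) = (x - 1)(x - 3)(x - 7)(x - 9) / [64] = (1/64)x^4 - (5/16)x^3 + (65/32)x^2 - (75/16)x + 189/64
L_3(x) = (x - 1)(x - 3)(x - 5)(x - 9) / [-96] = -(1/96)x^4 + (3/16)x^3 - (13/12)x^2 + (37/16)x - 45/32
L_4(x) = (x - 1)(x - 3)(x - 5)(x - 7) / [384] = (1/384)x^4 - (1/24)x^3 + (43/192)x^2 - (11/24)x + 35/128
P(x) = (-1)·L_0 + (-85)·L_1 + (-889)·L_2 + (-3805)·L_3 + (-10993)·L_4
Only the coefficient of x is needed; take it from each L_i and combine:
(-1)·(-31/16) + (-85)·(229/48) + (-889)·(-75/16) + (-3805)·(37/16) + (-10993)·(-11/24) = 3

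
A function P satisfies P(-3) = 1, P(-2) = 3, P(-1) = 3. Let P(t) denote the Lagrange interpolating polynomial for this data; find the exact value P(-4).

-3

Evaluate each Lagrange basis at t = -4:
L_0(-4) = (-2)·(-3)/[(-1)·(-2)] = 3
L_1(-4) = (-1)·(-3)/[(1)·(-1)] = -3
L_2(-4) = (-1)·(-2)/[(2)·(1)] = 1
Sum: 1·(3) + 3·(-3) + 3·(1) = -3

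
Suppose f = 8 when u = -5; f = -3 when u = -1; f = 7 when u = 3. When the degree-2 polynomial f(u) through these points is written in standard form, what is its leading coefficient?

L_0(u) = (u + 1)(u - 3) / [32] = (1/32)u^2 - (1/16)u - 3/32
L_1(u) = (u + 5)(u - 3) / [-16] = -(1/16)u^2 - (1/8)u + 15/16
L_2(u) = (u + 5)(u + 1) / [32] = (1/32)u^2 + (3/16)u + 5/32
f(u) = 8·L_0 + (-3)·L_1 + 7·L_2
Only the coefficient of u^2 is needed; take it from each L_i and combine:
8·(1/32) + (-3)·(-1/16) + 7·(1/32) = 21/32

21/32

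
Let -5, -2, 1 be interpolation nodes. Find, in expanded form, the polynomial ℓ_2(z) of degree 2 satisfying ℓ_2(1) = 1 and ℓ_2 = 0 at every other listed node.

ℓ_2(z) = (1/18)z^2 + (7/18)z + 5/9

ℓ_2(z) = (z + 5)(z + 2) / [(6)·(3)]
       = (z^2 + 7z + 10) / (18)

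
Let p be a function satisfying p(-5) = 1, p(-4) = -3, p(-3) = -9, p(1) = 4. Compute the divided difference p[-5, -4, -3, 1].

p[-5,-4] = (-3 - 1) / (-4 - (-5)) = -4
p[-4,-3] = (-9 - (-3)) / (-3 - (-4)) = -6
p[-3,1] = (4 - (-9)) / (1 - (-3)) = 13/4
p[-5,-4,-3] = (-6 - (-4)) / (-3 - (-5)) = -1
p[-4,-3,1] = (13/4 - (-6)) / (1 - (-4)) = 37/20
p[-5,-4,-3,1] = (37/20 - (-1)) / (1 - (-5)) = 19/40

19/40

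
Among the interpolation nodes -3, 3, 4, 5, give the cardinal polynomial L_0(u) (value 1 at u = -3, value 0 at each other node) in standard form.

L_0(u) = -(1/336)u^3 + (1/28)u^2 - (47/336)u + 5/28

L_0(u) = (u - 3)(u - 4)(u - 5) / [(-6)·(-7)·(-8)]
       = (u^3 - 12u^2 + 47u - 60) / (-336)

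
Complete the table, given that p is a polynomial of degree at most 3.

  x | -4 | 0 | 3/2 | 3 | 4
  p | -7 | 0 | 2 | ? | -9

The 4 known values determine p uniquely (degree ≤ 3).
Evaluate each Lagrange basis at x = 3:
L_0(3) = (3)·(3/2)·(-1)/[(-4)·(-11/2)·(-8)] = 9/352
L_1(3) = (7)·(3/2)·(-1)/[(4)·(-3/2)·(-4)] = -7/16
L_2(3) = (7)·(3)·(-1)/[(11/2)·(3/2)·(-5/2)] = 56/55
L_3(3) = (7)·(3)·(3/2)/[(8)·(4)·(5/2)] = 63/160
Sum: (-7)·(9/352) + 0 + 2·(56/55) + (-9)·(63/160) = -371/220

-371/220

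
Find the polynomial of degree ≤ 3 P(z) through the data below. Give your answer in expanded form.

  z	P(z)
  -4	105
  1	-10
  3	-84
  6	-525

P(z) = -2z^3 - 2z^2 - 3z - 3

L_0(z) = (z - 1)(z - 3)(z - 6) / [-350] = -(1/350)z^3 + (1/35)z^2 - (27/350)z + 9/175
L_1(z) = (z + 4)(z - 3)(z - 6) / [50] = (1/50)z^3 - (1/10)z^2 - (9/25)z + 36/25
L_2(z) = (z + 4)(z - 1)(z - 6) / [-42] = -(1/42)z^3 + (1/14)z^2 + (11/21)z - 4/7
L_3(z) = (z + 4)(z - 1)(z - 3) / [150] = (1/150)z^3 - (13/150)z + 2/25
P(z) = 105·L_0 + (-10)·L_1 + (-84)·L_2 + (-525)·L_3
  105·L_0(z) = -(3/10)z^3 + 3z^2 - (81/10)z + 27/5
  (-10)·L_1(z) = -(1/5)z^3 + z^2 + (18/5)z - 72/5
  (-84)·L_2(z) = 2z^3 - 6z^2 - 44z + 48
  (-525)·L_3(z) = -(7/2)z^3 + (91/2)z - 42
Adding term by term: -2z^3 - 2z^2 - 3z - 3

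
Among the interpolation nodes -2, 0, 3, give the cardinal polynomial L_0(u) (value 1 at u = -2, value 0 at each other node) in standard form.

L_0(u) = (1/10)u^2 - (3/10)u

L_0(u) = u(u - 3) / [(-2)·(-5)]
       = (u^2 - 3u) / (10)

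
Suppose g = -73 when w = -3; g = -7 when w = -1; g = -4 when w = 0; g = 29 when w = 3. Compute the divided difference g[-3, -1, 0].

-10

g[-3,-1] = (-7 - (-73)) / (-1 - (-3)) = 33
g[-1,0] = (-4 - (-7)) / (0 - (-1)) = 3
g[-3,-1,0] = (3 - 33) / (0 - (-3)) = -10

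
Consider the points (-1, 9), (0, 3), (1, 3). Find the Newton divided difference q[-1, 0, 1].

q[-1,0] = (3 - 9) / (0 - (-1)) = -6
q[0,1] = (3 - 3) / (1 - 0) = 0
q[-1,0,1] = (0 - (-6)) / (1 - (-1)) = 3

3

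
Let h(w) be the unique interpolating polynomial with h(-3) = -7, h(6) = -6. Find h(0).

L_0(0) = (-6)/[(-9)] = 2/3
L_1(0) = (3)/[(9)] = 1/3
Sum: (-7)·(2/3) + (-6)·(1/3) = -20/3

-20/3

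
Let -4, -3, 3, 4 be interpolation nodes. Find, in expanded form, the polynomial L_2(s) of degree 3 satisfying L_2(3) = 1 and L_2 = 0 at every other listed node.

L_2(s) = -(1/42)s^3 - (1/14)s^2 + (8/21)s + 8/7

L_2(s) = (s + 4)(s + 3)(s - 4) / [(7)·(6)·(-1)]
       = (s^3 + 3s^2 - 16s - 48) / (-42)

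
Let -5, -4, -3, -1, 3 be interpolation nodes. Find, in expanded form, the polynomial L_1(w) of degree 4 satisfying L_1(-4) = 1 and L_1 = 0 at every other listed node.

L_1(w) = -(1/21)w^4 - (2/7)w^3 + (4/21)w^2 + (18/7)w + 15/7

L_1(w) = (w + 5)(w + 3)(w + 1)(w - 3) / [(1)·(-1)·(-3)·(-7)]
       = (w^4 + 6w^3 - 4w^2 - 54w - 45) / (-21)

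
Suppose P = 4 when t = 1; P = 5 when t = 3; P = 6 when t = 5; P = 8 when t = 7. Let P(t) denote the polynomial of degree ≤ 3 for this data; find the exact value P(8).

155/16

Evaluate each Lagrange basis at t = 8:
L_0(8) = (5)·(3)·(1)/[(-2)·(-4)·(-6)] = -5/16
L_1(8) = (7)·(3)·(1)/[(2)·(-2)·(-4)] = 21/16
L_2(8) = (7)·(5)·(1)/[(4)·(2)·(-2)] = -35/16
L_3(8) = (7)·(5)·(3)/[(6)·(4)·(2)] = 35/16
Sum: 4·(-5/16) + 5·(21/16) + 6·(-35/16) + 8·(35/16) = 155/16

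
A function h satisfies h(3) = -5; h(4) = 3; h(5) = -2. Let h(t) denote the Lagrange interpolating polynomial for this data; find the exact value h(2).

-26

Evaluate each Lagrange basis at t = 2:
L_0(2) = (-2)·(-3)/[(-1)·(-2)] = 3
L_1(2) = (-1)·(-3)/[(1)·(-1)] = -3
L_2(2) = (-1)·(-2)/[(2)·(1)] = 1
Sum: (-5)·(3) + 3·(-3) + (-2)·(1) = -26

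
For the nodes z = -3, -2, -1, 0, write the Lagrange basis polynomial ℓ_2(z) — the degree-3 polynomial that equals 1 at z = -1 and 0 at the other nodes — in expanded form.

ℓ_2(z) = -(1/2)z^3 - (5/2)z^2 - 3z

ℓ_2(z) = (z + 3)(z + 2)z / [(2)·(1)·(-1)]
       = (z^3 + 5z^2 + 6z) / (-2)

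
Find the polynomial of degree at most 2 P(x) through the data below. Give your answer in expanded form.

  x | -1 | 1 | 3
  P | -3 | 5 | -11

P(x) = -3x^2 + 4x + 4

L_0(x) = (x - 1)(x - 3) / [8] = (1/8)x^2 - (1/2)x + 3/8
L_1(x) = (x + 1)(x - 3) / [-4] = -(1/4)x^2 + (1/2)x + 3/4
L_2(x) = (x + 1)(x - 1) / [8] = (1/8)x^2 - 1/8
P(x) = (-3)·L_0 + 5·L_1 + (-11)·L_2
  (-3)·L_0(x) = -(3/8)x^2 + (3/2)x - 9/8
  5·L_1(x) = -(5/4)x^2 + (5/2)x + 15/4
  (-11)·L_2(x) = -(11/8)x^2 + 11/8
Adding term by term: -3x^2 + 4x + 4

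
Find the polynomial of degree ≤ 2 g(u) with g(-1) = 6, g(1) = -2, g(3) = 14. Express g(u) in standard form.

Newton's divided differences:
g[-1,1] = (-2 - 6) / (1 - (-1)) = -4
g[1,3] = (14 - (-2)) / (3 - 1) = 8
g[-1,1,3] = (8 - (-4)) / (3 - (-1)) = 3
g(u) = 6 + (-4)·(u + 1) + 3·(u + 1)(u - 1)
Expanding: g(u) = 3u^2 - 4u - 1

g(u) = 3u^2 - 4u - 1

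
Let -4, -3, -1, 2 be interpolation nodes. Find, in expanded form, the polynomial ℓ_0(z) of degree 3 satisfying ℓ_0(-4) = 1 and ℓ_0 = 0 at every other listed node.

ℓ_0(z) = (z + 3)(z + 1)(z - 2) / [(-1)·(-3)·(-6)]
       = (z^3 + 2z^2 - 5z - 6) / (-18)

ℓ_0(z) = -(1/18)z^3 - (1/9)z^2 + (5/18)z + 1/3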